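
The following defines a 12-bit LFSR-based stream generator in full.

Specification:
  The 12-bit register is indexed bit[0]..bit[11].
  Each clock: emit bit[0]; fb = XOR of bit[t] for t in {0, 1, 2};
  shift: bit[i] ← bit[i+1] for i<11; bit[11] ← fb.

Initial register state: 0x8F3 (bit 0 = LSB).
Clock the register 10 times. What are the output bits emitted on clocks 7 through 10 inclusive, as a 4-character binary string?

reg_0 = 0x8F3
clock 1: out=1, reg = 0x479
clock 2: out=1, reg = 0xA3C
clock 3: out=0, reg = 0xD1E
clock 4: out=0, reg = 0x68F
clock 5: out=1, reg = 0xB47
clock 6: out=1, reg = 0xDA3
clock 7: out=1, reg = 0x6D1
clock 8: out=1, reg = 0xB68
clock 9: out=0, reg = 0x5B4
clock 10: out=0, reg = 0xADA

1100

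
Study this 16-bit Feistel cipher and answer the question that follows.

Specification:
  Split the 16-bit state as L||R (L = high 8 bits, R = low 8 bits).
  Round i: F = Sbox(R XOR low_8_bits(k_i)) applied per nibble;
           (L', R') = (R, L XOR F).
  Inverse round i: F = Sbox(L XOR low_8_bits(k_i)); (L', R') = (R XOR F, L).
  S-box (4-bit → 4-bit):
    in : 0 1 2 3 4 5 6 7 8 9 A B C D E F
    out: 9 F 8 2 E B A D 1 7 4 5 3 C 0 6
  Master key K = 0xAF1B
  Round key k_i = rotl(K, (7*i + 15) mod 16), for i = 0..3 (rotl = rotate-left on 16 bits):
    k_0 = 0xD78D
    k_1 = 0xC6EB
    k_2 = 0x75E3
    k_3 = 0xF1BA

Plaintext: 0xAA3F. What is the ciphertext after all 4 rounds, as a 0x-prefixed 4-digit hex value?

s_0 = plaintext = 0xAA3F
s_1 = Round(s_0, k_0) = 0x3FF2
s_2 = Round(s_1, k_1) = 0xF2C8
s_3 = Round(s_2, k_2) = 0xC877
s_4 = Round(s_3, k_3) = 0x77F4

0x77F4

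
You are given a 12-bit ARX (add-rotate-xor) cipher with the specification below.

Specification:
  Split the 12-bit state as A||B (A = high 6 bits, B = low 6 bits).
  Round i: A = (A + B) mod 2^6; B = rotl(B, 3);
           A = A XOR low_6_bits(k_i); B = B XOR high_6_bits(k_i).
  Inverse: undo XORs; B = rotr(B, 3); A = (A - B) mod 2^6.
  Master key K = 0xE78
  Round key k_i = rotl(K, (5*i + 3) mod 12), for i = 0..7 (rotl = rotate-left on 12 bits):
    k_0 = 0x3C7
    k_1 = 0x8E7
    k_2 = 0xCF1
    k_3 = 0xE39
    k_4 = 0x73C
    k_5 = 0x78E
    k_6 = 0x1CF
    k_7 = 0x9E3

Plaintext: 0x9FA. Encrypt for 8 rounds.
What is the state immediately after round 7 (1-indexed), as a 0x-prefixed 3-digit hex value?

s_0 = plaintext = 0x9FA
s_1 = Round(s_0, k_0) = 0x998
s_2 = Round(s_1, k_1) = 0x660
s_3 = Round(s_2, k_2) = 0x237
s_4 = Round(s_3, k_3) = 0x186
s_5 = Round(s_4, k_4) = 0xC2C
s_6 = Round(s_5, k_5) = 0x4BB
s_7 = Round(s_6, k_6) = 0x098
s_8 = Round(s_7, k_7) = 0xE64

0x098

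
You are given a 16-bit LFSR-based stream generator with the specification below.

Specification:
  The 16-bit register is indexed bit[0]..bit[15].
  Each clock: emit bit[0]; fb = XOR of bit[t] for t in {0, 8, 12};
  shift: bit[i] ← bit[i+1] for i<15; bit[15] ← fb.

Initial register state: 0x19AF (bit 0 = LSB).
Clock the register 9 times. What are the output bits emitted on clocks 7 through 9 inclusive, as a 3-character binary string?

reg_0 = 0x19AF
clock 1: out=1, reg = 0x8CD7
clock 2: out=1, reg = 0xC66B
clock 3: out=1, reg = 0xE335
clock 4: out=1, reg = 0x719A
clock 5: out=0, reg = 0x38CD
clock 6: out=1, reg = 0x1C66
clock 7: out=0, reg = 0x8E33
clock 8: out=1, reg = 0xC719
clock 9: out=1, reg = 0x638C

011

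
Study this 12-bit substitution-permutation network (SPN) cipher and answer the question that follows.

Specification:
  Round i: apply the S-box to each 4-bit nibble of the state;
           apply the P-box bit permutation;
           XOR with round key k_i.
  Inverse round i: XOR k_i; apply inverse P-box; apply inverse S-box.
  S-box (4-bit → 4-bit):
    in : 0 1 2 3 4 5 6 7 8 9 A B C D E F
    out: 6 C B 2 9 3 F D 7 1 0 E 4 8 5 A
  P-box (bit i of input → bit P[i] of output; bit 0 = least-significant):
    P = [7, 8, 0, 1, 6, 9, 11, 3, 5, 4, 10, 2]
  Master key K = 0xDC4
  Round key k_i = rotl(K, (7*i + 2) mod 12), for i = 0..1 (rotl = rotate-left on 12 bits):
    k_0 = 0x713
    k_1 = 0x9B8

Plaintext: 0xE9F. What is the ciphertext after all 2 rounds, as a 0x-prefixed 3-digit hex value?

s_0 = plaintext = 0xE9F
s_1 = Round(s_0, k_0) = 0x271
s_2 = Round(s_1, k_1) = 0x1C7

0x1C7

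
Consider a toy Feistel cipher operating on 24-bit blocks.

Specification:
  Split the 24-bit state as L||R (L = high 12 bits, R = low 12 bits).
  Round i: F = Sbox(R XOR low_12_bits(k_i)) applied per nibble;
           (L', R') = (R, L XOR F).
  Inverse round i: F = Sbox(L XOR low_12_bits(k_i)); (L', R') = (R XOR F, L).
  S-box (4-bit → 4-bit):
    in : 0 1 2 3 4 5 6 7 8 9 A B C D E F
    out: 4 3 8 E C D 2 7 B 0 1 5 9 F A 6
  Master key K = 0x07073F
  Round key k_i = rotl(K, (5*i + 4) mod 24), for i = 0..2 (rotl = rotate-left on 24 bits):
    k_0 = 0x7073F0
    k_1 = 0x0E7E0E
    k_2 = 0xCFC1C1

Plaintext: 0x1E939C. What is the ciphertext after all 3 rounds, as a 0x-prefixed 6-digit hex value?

s_0 = plaintext = 0x1E939C
s_1 = Round(s_0, k_0) = 0x39C5C0
s_2 = Round(s_1, k_1) = 0x5C0606
s_3 = Round(s_2, k_2) = 0x606257

0x606257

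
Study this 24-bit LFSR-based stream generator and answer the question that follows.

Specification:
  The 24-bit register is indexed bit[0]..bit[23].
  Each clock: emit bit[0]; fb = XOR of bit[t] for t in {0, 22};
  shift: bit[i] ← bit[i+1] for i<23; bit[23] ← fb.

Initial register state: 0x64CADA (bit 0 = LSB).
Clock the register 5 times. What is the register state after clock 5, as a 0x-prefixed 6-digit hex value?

reg_0 = 0x64CADA
clock 1: out=0, reg = 0xB2656D
clock 2: out=1, reg = 0xD932B6
clock 3: out=0, reg = 0xEC995B
clock 4: out=1, reg = 0x764CAD
clock 5: out=1, reg = 0x3B2656

0x3B2656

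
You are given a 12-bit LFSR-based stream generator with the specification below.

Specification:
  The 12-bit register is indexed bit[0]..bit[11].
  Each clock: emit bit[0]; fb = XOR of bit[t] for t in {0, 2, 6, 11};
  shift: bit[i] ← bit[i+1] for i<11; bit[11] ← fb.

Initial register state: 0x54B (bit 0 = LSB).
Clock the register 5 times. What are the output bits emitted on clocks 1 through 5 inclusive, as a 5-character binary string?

11010

reg_0 = 0x54B
clock 1: out=1, reg = 0x2A5
clock 2: out=1, reg = 0x152
clock 3: out=0, reg = 0x8A9
clock 4: out=1, reg = 0x454
clock 5: out=0, reg = 0x22A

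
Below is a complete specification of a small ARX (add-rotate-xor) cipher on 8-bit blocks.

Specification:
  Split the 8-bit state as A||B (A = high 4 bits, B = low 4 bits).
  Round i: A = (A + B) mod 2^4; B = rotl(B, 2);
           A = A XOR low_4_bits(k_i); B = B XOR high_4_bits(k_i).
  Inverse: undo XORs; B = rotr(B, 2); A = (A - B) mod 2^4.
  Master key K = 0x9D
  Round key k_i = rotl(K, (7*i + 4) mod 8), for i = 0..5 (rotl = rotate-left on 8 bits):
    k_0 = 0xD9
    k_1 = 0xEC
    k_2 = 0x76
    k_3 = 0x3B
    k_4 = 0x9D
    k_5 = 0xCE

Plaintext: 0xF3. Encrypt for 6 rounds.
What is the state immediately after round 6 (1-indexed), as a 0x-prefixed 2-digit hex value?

0xDE

s_0 = plaintext = 0xF3
s_1 = Round(s_0, k_0) = 0xB1
s_2 = Round(s_1, k_1) = 0x0A
s_3 = Round(s_2, k_2) = 0xCD
s_4 = Round(s_3, k_3) = 0x24
s_5 = Round(s_4, k_4) = 0xB8
s_6 = Round(s_5, k_5) = 0xDE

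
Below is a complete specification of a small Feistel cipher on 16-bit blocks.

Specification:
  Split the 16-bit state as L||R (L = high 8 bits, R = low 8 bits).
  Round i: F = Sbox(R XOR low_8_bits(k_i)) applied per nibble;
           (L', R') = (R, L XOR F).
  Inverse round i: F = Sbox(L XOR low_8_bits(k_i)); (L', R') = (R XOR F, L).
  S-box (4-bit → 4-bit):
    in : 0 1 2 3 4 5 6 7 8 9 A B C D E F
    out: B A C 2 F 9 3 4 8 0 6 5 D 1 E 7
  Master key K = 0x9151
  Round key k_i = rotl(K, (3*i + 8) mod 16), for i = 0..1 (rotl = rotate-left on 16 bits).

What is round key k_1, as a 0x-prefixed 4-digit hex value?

0x8C8A

K = 0x9151
k_0 = rotl(K, (3*0+8) mod 16) = rotl(K, 8) = 0x5191
k_1 = rotl(K, (3*1+8) mod 16) = rotl(K, 11) = 0x8C8A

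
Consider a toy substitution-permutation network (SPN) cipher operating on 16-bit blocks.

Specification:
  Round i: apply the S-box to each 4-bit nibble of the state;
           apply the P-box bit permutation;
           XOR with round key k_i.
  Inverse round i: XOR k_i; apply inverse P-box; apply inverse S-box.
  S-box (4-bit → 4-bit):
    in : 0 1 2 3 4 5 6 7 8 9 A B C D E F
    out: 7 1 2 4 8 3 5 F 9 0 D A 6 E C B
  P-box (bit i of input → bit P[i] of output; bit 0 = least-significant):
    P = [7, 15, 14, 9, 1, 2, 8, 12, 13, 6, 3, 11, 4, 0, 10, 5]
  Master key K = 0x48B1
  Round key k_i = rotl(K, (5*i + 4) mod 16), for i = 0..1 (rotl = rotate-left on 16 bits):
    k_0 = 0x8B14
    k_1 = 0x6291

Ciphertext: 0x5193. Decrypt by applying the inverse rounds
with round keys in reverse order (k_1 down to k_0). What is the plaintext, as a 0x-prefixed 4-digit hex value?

0x8448

s_0 = ciphertext = 0x5193
s_1 = InvRound(s_0, k_1) = 0x91A4
s_2 = InvRound(s_1, k_0) = 0x8448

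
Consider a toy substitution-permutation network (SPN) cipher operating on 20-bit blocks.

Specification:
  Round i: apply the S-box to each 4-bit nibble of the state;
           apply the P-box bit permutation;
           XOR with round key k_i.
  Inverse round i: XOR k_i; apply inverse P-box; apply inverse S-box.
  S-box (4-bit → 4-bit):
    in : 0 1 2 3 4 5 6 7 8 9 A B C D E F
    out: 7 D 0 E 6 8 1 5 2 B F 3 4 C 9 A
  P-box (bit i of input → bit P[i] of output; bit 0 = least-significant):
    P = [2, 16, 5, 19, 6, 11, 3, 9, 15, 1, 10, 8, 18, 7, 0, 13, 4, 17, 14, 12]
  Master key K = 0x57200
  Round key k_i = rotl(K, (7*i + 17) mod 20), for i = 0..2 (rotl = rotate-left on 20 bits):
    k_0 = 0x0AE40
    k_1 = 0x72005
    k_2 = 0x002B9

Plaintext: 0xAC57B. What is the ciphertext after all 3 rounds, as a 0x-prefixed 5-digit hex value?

s_0 = plaintext = 0xAC57B
s_1 = Round(s_0, k_0) = 0x3FF1D
s_2 = Round(s_1, k_1) = 0xD53EF
s_3 = Round(s_2, k_2) = 0x975FB

0x975FB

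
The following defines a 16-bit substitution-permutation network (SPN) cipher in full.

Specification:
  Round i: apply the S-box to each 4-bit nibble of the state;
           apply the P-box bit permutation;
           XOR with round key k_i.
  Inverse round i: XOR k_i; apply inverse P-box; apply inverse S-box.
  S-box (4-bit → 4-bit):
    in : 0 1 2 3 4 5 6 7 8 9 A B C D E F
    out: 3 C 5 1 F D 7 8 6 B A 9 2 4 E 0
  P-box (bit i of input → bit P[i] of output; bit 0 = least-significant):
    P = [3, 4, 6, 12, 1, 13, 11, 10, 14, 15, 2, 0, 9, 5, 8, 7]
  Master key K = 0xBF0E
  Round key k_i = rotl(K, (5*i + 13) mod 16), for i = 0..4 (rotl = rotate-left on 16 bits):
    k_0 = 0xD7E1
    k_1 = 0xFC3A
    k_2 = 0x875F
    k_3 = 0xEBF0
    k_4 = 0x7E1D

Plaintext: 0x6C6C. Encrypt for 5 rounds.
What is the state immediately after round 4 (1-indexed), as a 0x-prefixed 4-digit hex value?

s_0 = plaintext = 0x6C6C
s_1 = Round(s_0, k_0) = 0x7CD3
s_2 = Round(s_1, k_1) = 0x74B2
s_3 = Round(s_2, k_2) = 0x4390
s_4 = Round(s_3, k_3) = 0x8C4A
s_5 = Round(s_4, k_4) = 0xC32F

0x8C4A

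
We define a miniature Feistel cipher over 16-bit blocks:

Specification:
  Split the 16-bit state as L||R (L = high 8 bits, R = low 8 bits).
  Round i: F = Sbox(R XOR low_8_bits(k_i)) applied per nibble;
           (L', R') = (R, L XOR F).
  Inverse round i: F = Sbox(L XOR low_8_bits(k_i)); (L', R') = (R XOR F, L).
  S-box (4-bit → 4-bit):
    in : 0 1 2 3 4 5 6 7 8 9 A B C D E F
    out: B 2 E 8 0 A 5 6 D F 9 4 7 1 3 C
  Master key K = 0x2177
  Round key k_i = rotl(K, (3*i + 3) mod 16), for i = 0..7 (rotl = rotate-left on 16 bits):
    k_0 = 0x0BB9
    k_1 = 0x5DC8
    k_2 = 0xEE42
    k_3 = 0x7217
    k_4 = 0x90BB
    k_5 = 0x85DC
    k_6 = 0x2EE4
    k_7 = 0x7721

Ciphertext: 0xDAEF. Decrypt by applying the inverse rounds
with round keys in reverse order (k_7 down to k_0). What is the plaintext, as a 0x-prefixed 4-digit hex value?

0x97EE

s_0 = ciphertext = 0xDAEF
s_1 = InvRound(s_0, k_7) = 0x2BDA
s_2 = InvRound(s_1, k_6) = 0xA62B
s_3 = InvRound(s_2, k_5) = 0x42A6
s_4 = InvRound(s_3, k_4) = 0x6942
s_5 = InvRound(s_4, k_3) = 0x2169
s_6 = InvRound(s_5, k_2) = 0x3121
s_7 = InvRound(s_6, k_1) = 0xEE31
s_8 = InvRound(s_7, k_0) = 0x97EE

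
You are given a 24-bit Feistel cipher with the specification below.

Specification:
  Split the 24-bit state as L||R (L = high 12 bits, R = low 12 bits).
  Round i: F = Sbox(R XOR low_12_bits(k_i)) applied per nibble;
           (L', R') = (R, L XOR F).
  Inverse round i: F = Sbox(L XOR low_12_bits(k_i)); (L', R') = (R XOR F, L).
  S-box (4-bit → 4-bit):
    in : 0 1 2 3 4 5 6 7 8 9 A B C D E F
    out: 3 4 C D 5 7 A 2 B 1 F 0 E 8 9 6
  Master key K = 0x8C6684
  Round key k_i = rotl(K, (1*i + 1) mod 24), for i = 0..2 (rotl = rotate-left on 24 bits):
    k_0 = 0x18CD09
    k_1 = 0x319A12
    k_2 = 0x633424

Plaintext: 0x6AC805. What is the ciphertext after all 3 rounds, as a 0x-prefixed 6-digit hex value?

0x8B6F8E

s_0 = plaintext = 0x6AC805
s_1 = Round(s_0, k_0) = 0x805192
s_2 = Round(s_1, k_1) = 0x1928B6
s_3 = Round(s_2, k_2) = 0x8B6F8E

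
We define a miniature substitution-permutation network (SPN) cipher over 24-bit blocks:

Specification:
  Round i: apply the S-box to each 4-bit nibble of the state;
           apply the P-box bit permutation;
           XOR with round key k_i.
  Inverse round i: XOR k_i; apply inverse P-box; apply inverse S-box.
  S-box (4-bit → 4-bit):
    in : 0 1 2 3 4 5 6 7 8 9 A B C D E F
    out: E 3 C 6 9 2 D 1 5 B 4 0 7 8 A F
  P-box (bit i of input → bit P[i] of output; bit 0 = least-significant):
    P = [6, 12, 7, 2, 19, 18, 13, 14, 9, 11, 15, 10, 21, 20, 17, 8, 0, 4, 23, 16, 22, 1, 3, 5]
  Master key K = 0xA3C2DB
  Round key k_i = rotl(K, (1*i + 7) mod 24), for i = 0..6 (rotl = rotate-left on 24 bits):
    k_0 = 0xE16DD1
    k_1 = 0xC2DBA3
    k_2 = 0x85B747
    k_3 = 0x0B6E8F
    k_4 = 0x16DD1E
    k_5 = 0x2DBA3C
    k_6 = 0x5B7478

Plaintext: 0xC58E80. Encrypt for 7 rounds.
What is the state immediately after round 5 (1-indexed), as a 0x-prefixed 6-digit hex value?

0xCA3DF1

s_0 = plaintext = 0xC58E80
s_1 = Round(s_0, k_0) = 0x8B514F
s_2 = Round(s_1, k_1) = 0x9A816F
s_3 = Round(s_2, k_2) = 0x6FCDA1
s_4 = Round(s_3, k_3) = 0xF85AF6
s_5 = Round(s_4, k_4) = 0xCA3DF1
s_6 = Round(s_5, k_5) = 0xF3CE76
s_7 = Round(s_6, k_6) = 0xA17886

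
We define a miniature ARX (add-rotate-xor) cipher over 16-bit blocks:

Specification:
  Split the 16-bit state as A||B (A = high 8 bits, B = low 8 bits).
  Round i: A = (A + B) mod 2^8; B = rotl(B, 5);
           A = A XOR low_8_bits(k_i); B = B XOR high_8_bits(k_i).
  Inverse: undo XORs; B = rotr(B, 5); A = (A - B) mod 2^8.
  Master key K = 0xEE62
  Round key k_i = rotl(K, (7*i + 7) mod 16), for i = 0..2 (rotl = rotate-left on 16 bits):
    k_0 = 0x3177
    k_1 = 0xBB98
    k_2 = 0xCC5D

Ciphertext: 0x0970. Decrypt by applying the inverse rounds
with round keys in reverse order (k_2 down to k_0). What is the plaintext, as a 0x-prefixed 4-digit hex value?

s_0 = ciphertext = 0x0970
s_1 = InvRound(s_0, k_2) = 0x6FE5
s_2 = InvRound(s_1, k_1) = 0x05F2
s_3 = InvRound(s_2, k_0) = 0x541E

0x541E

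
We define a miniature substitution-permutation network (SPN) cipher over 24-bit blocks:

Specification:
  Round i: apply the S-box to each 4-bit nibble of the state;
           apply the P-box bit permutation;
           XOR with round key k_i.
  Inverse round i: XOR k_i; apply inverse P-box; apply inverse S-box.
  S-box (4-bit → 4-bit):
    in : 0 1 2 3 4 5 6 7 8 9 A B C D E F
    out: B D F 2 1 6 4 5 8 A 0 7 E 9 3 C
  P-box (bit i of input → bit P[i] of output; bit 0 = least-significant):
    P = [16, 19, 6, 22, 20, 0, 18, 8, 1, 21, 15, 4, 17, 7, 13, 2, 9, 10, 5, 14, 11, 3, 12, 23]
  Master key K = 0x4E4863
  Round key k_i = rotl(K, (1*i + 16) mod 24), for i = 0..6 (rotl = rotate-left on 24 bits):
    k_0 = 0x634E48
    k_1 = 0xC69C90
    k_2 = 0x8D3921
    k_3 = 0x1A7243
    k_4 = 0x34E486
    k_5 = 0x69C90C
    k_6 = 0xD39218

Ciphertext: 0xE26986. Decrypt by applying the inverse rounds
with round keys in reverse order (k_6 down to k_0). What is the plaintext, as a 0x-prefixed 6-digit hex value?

s_0 = ciphertext = 0xE26986
s_1 = InvRound(s_0, k_6) = 0xBDC2D4
s_2 = InvRound(s_1, k_5) = 0x04381F
s_3 = InvRound(s_2, k_4) = 0xB93CEA
s_4 = InvRound(s_3, k_3) = 0x02E334
s_5 = InvRound(s_4, k_2) = 0x1DDF5E
s_6 = InvRound(s_5, k_1) = 0x9D04D2
s_7 = InvRound(s_6, k_0) = 0x0DE079

0x0DE079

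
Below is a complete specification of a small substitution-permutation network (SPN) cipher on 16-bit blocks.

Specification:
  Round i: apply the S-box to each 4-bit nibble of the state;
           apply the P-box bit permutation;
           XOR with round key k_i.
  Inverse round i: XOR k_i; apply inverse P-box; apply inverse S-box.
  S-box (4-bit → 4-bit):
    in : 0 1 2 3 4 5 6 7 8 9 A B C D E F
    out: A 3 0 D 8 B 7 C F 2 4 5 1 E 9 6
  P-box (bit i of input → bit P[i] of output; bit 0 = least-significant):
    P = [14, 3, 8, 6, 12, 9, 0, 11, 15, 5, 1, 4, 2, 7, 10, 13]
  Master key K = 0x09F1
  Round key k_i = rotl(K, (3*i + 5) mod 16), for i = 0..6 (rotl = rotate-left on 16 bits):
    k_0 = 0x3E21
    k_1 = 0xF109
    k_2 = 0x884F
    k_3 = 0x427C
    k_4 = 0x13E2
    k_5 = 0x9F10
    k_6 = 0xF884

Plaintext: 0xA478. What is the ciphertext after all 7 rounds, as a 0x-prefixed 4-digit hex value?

0xE48C

s_0 = plaintext = 0xA478
s_1 = Round(s_0, k_0) = 0x7378
s_2 = Round(s_1, k_1) = 0x1C52
s_3 = Round(s_2, k_2) = 0x12CB
s_4 = Round(s_3, k_3) = 0x13F8
s_5 = Round(s_4, k_4) = 0xD03D
s_6 = Round(s_5, k_5) = 0xA2E9
s_7 = Round(s_6, k_6) = 0xE48C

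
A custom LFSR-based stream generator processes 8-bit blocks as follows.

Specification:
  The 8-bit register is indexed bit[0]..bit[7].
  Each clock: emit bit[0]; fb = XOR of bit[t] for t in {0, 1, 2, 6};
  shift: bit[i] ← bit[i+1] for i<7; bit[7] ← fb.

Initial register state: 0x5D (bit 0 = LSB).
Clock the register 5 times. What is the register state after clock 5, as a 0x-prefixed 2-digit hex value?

0x0A

reg_0 = 0x5D
clock 1: out=1, reg = 0xAE
clock 2: out=0, reg = 0x57
clock 3: out=1, reg = 0x2B
clock 4: out=1, reg = 0x15
clock 5: out=1, reg = 0x0A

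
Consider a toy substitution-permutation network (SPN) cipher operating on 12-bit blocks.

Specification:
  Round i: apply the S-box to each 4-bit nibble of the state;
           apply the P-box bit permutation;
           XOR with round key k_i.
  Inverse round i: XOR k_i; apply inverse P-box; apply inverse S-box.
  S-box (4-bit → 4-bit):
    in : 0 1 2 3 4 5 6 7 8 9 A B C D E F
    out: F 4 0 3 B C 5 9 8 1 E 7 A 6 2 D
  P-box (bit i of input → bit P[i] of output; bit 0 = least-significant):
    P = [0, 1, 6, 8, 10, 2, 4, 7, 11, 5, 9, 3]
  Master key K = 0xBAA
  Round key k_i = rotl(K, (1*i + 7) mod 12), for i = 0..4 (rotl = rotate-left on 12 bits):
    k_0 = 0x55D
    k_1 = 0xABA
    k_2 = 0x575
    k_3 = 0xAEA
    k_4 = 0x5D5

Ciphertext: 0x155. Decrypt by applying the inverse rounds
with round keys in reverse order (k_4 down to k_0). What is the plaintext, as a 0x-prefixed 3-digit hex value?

s_0 = ciphertext = 0x155
s_1 = InvRound(s_0, k_4) = 0x272
s_2 = InvRound(s_1, k_3) = 0x752
s_3 = InvRound(s_2, k_2) = 0xDE3
s_4 = InvRound(s_3, k_1) = 0x56F
s_5 = InvRound(s_4, k_0) = 0xE1E

0xE1E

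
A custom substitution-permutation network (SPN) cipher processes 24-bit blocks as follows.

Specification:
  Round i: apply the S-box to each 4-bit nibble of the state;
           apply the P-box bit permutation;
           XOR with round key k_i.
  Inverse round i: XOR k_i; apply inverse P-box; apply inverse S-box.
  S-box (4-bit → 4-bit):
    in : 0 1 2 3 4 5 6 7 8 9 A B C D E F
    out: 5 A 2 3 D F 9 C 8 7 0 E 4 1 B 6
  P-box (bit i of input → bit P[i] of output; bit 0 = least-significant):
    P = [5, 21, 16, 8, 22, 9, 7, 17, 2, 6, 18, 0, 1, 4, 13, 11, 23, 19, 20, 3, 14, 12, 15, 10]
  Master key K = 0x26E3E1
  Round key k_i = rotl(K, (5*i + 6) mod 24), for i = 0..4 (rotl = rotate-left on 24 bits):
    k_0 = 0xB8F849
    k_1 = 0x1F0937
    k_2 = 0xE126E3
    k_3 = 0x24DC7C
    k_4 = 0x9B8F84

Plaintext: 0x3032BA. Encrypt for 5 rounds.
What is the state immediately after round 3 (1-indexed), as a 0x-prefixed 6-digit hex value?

0x6AA97B

s_0 = plaintext = 0x3032BA
s_1 = Round(s_0, k_0) = 0x2AAA9B
s_2 = Round(s_1, k_1) = 0x7E1AB7
s_3 = Round(s_2, k_2) = 0x6AA97B
s_4 = Round(s_3, k_3) = 0x0399B8
s_5 = Round(s_4, k_4) = 0x156C52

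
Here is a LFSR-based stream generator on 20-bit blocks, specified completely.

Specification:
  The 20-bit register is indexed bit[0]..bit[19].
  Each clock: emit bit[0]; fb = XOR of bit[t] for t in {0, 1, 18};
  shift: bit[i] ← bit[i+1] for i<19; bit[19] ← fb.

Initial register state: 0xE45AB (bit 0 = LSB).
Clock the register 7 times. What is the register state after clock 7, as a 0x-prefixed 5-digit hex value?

reg_0 = 0xE45AB
clock 1: out=1, reg = 0xF22D5
clock 2: out=1, reg = 0x7916A
clock 3: out=0, reg = 0x3C8B5
clock 4: out=1, reg = 0x9E45A
clock 5: out=0, reg = 0xCF22D
clock 6: out=1, reg = 0x67916
clock 7: out=0, reg = 0x33C8B

0x33C8B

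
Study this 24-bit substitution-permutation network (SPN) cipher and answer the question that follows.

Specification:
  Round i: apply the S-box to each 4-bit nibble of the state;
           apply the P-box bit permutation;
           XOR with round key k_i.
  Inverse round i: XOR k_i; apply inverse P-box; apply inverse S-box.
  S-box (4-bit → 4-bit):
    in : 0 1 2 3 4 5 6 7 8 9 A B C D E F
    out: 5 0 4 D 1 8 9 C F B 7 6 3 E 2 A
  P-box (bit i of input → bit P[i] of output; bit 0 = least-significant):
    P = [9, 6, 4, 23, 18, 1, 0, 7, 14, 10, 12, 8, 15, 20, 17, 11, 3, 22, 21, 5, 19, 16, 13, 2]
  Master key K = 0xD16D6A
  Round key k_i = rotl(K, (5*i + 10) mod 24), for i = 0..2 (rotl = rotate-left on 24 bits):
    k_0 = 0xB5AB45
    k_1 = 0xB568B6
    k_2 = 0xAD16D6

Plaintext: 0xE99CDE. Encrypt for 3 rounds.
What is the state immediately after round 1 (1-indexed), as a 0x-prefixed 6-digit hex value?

0xE467AE

s_0 = plaintext = 0xE99CDE
s_1 = Round(s_0, k_0) = 0xE467AE
s_2 = Round(s_1, k_1) = 0xB0F1FD
s_3 = Round(s_2, k_2) = 0x1C3E0C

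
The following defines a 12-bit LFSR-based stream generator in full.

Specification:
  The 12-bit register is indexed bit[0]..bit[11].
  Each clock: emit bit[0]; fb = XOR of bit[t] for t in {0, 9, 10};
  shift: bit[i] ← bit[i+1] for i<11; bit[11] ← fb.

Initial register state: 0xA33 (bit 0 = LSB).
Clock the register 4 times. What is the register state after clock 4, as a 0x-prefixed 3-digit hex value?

reg_0 = 0xA33
clock 1: out=1, reg = 0x519
clock 2: out=1, reg = 0x28C
clock 3: out=0, reg = 0x946
clock 4: out=0, reg = 0x4A3

0x4A3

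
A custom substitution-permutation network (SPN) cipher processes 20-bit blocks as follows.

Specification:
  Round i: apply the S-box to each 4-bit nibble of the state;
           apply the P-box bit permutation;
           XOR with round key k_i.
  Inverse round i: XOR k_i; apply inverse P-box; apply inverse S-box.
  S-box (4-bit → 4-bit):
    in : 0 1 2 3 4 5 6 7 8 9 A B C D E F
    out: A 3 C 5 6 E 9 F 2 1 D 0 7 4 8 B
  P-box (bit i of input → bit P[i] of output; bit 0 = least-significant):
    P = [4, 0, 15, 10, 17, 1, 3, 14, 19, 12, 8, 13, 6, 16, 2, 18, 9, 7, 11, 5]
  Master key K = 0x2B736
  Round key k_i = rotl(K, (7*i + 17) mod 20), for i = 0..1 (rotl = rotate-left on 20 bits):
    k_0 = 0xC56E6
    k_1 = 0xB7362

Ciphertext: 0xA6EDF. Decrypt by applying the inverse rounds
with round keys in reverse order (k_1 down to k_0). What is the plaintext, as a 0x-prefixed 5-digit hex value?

0x681D1

s_0 = ciphertext = 0xA6EDF
s_1 = InvRound(s_0, k_1) = 0x544DF
s_2 = InvRound(s_1, k_0) = 0x681D1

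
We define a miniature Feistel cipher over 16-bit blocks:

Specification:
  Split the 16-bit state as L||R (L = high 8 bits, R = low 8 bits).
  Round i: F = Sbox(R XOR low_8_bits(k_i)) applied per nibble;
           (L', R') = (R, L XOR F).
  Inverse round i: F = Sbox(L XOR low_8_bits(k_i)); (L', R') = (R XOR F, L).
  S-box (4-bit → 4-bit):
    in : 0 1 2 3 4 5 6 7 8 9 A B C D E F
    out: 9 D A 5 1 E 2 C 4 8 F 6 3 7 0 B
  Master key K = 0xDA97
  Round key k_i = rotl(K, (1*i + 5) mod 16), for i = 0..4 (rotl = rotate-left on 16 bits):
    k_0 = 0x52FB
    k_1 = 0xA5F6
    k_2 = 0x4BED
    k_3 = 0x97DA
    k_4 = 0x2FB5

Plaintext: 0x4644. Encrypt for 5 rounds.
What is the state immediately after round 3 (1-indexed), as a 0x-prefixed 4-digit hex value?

s_0 = plaintext = 0x4644
s_1 = Round(s_0, k_0) = 0x442D
s_2 = Round(s_1, k_1) = 0x2D32
s_3 = Round(s_2, k_2) = 0x3256
s_4 = Round(s_3, k_3) = 0x5671
s_5 = Round(s_4, k_4) = 0x7167

0x3256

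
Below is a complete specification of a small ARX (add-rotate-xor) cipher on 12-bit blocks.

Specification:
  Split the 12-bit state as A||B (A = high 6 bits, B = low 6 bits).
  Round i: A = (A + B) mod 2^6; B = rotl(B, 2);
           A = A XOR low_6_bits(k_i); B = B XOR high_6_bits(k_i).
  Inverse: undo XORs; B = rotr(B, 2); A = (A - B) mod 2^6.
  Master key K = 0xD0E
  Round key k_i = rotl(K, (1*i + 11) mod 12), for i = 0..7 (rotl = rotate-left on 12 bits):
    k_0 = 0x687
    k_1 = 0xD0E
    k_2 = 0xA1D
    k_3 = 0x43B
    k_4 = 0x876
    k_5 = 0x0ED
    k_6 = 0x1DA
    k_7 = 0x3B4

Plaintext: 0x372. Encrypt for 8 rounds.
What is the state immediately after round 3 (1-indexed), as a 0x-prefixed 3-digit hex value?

s_0 = plaintext = 0x372
s_1 = Round(s_0, k_0) = 0xE11
s_2 = Round(s_1, k_1) = 0x1F1
s_3 = Round(s_2, k_2) = 0x96F
s_4 = Round(s_3, k_3) = 0xBEE
s_5 = Round(s_4, k_4) = 0xADB
s_6 = Round(s_5, k_5) = 0xAEE
s_7 = Round(s_6, k_6) = 0x0FD
s_8 = Round(s_7, k_7) = 0xD39

0x96F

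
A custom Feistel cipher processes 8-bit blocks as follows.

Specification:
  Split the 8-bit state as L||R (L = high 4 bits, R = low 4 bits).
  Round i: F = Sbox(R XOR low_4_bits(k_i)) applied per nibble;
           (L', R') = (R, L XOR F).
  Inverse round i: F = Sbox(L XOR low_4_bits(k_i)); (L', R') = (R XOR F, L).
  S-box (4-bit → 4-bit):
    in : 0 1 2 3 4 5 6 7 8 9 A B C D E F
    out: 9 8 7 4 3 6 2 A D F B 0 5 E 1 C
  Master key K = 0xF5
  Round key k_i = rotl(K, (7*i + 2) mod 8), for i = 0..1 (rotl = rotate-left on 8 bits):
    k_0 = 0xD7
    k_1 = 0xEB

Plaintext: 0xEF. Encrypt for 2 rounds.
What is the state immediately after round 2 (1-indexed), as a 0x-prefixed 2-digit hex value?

0x32

s_0 = plaintext = 0xEF
s_1 = Round(s_0, k_0) = 0xF3
s_2 = Round(s_1, k_1) = 0x32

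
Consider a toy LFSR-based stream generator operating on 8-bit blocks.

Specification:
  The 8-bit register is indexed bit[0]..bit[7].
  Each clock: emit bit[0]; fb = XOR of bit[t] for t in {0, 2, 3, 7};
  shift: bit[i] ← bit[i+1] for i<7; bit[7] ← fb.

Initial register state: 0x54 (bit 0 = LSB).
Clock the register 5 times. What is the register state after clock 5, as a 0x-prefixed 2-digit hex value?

reg_0 = 0x54
clock 1: out=0, reg = 0xAA
clock 2: out=0, reg = 0x55
clock 3: out=1, reg = 0x2A
clock 4: out=0, reg = 0x95
clock 5: out=1, reg = 0xCA

0xCA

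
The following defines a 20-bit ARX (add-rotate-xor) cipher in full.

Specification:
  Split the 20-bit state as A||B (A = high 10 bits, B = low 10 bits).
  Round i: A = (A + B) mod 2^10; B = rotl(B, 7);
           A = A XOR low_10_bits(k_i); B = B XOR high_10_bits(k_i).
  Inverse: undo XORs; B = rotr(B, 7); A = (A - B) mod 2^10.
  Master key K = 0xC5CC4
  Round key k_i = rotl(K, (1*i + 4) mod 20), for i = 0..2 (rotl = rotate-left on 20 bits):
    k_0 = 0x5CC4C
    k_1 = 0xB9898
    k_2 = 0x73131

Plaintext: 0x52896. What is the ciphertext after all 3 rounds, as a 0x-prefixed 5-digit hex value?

0xE3889

s_0 = plaintext = 0x52896
s_1 = Round(s_0, k_0) = 0x6B261
s_2 = Round(s_1, k_1) = 0x2562A
s_3 = Round(s_2, k_2) = 0xE3889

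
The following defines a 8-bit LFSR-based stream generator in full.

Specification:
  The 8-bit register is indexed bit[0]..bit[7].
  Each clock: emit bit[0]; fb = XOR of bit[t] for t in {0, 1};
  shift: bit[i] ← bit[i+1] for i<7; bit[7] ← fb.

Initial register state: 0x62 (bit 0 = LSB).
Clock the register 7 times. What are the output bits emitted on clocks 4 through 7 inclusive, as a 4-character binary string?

reg_0 = 0x62
clock 1: out=0, reg = 0xB1
clock 2: out=1, reg = 0xD8
clock 3: out=0, reg = 0x6C
clock 4: out=0, reg = 0x36
clock 5: out=0, reg = 0x9B
clock 6: out=1, reg = 0x4D
clock 7: out=1, reg = 0xA6

0011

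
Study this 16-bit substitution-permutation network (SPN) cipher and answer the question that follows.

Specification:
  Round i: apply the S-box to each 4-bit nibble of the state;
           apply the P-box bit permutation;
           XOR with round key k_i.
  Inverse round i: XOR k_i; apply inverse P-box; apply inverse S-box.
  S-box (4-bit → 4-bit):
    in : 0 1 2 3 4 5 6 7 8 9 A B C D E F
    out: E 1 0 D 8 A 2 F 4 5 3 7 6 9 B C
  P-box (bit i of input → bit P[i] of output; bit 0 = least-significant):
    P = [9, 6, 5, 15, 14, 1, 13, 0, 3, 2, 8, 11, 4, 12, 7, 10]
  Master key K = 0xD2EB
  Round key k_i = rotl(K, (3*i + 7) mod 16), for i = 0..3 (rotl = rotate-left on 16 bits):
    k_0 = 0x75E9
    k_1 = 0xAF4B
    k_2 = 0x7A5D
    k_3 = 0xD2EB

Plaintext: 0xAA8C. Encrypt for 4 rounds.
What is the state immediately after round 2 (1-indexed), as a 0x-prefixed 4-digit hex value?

s_0 = plaintext = 0xAA8C
s_1 = Round(s_0, k_0) = 0x4595
s_2 = Round(s_1, k_1) = 0x430F
s_3 = Round(s_2, k_2) = 0xD776
s_4 = Round(s_3, k_3) = 0xBFB4

0x430F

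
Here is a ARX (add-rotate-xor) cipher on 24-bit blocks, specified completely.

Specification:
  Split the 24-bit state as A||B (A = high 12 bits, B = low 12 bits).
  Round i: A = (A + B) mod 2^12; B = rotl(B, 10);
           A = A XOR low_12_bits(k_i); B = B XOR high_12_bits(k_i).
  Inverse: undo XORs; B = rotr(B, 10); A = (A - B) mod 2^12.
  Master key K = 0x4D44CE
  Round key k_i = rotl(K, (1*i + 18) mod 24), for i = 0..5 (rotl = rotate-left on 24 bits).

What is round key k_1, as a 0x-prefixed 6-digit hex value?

0x726A26

K = 0x4D44CE
k_0 = rotl(K, (1*0+18) mod 24) = rotl(K, 18) = 0x393513
k_1 = rotl(K, (1*1+18) mod 24) = rotl(K, 19) = 0x726A26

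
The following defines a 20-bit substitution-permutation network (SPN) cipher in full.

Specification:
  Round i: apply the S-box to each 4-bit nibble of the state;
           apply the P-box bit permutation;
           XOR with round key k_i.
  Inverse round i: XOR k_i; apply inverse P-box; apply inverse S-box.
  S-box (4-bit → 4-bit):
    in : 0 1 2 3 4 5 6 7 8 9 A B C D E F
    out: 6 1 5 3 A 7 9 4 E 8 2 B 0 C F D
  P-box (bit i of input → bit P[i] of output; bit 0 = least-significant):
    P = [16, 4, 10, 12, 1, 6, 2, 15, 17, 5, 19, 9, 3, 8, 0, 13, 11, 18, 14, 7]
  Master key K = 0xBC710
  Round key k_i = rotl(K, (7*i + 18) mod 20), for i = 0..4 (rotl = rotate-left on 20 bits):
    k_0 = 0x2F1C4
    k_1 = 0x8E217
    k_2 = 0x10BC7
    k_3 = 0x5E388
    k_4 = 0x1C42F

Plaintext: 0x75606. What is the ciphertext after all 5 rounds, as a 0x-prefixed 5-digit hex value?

s_0 = plaintext = 0x75606
s_1 = Round(s_0, k_0) = 0x1A289
s_2 = Round(s_1, k_1) = 0x27B53
s_3 = Round(s_2, k_2) = 0x241B0
s_4 = Round(s_3, k_3) = 0x70EDA
s_5 = Round(s_4, k_4) = 0xB071A

0xB071A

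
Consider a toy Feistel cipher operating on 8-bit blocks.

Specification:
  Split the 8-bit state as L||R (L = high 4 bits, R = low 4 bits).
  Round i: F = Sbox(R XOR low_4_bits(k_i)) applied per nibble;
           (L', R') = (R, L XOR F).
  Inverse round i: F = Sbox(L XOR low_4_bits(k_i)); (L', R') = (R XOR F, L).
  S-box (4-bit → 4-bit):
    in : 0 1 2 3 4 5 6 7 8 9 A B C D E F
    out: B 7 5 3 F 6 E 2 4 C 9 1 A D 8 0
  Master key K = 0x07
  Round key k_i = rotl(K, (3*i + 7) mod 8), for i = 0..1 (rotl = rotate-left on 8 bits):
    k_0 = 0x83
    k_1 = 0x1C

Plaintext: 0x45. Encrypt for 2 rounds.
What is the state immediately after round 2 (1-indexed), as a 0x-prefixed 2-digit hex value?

s_0 = plaintext = 0x45
s_1 = Round(s_0, k_0) = 0x5A
s_2 = Round(s_1, k_1) = 0xAB

0xAB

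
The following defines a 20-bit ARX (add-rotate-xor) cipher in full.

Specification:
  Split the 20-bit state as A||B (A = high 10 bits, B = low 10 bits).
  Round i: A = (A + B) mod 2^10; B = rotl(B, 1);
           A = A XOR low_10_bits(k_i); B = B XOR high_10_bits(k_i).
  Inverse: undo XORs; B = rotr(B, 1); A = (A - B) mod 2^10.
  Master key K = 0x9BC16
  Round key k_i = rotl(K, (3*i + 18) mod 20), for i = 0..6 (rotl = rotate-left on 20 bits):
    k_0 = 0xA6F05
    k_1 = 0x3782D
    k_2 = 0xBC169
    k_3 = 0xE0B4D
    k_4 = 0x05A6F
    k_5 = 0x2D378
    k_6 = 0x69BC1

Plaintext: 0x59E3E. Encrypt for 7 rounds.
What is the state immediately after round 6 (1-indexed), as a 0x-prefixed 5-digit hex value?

s_0 = plaintext = 0x59E3E
s_1 = Round(s_0, k_0) = 0x282E6
s_2 = Round(s_1, k_1) = 0xEAD13
s_3 = Round(s_2, k_2) = 0x75CD6
s_4 = Round(s_3, k_3) = 0x7822E
s_5 = Round(s_4, k_4) = 0x9844B
s_6 = Round(s_5, k_5) = 0x75022
s_7 = Round(s_6, k_6) = 0x8DDE2

0x75022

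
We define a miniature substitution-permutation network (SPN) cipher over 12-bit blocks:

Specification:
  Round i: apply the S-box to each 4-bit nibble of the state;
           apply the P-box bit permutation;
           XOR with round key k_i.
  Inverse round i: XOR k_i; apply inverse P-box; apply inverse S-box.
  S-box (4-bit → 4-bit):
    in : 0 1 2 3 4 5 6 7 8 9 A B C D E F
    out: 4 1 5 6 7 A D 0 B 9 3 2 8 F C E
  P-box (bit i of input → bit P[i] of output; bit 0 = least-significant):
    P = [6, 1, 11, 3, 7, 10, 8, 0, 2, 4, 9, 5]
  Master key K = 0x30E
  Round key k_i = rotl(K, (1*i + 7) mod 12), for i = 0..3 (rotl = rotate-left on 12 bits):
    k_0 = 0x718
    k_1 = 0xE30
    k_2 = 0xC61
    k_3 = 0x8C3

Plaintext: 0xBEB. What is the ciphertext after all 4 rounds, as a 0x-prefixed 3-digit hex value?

0x22C

s_0 = plaintext = 0xBEB
s_1 = Round(s_0, k_0) = 0x60B
s_2 = Round(s_1, k_1) = 0xD16
s_3 = Round(s_2, k_2) = 0x69D
s_4 = Round(s_3, k_3) = 0x22C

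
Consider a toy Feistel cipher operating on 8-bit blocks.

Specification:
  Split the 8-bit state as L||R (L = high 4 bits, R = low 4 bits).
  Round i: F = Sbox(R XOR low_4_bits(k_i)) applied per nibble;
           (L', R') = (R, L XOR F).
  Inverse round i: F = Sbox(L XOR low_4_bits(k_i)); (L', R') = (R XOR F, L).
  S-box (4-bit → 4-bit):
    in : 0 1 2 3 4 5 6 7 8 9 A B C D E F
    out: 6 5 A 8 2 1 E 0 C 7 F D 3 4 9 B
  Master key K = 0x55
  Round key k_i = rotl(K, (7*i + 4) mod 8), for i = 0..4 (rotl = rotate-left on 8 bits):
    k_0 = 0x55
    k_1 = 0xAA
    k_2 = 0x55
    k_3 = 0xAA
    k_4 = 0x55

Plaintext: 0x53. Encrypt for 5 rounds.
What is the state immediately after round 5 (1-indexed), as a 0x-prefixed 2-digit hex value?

0x11

s_0 = plaintext = 0x53
s_1 = Round(s_0, k_0) = 0x3B
s_2 = Round(s_1, k_1) = 0xB6
s_3 = Round(s_2, k_2) = 0x63
s_4 = Round(s_3, k_3) = 0x31
s_5 = Round(s_4, k_4) = 0x11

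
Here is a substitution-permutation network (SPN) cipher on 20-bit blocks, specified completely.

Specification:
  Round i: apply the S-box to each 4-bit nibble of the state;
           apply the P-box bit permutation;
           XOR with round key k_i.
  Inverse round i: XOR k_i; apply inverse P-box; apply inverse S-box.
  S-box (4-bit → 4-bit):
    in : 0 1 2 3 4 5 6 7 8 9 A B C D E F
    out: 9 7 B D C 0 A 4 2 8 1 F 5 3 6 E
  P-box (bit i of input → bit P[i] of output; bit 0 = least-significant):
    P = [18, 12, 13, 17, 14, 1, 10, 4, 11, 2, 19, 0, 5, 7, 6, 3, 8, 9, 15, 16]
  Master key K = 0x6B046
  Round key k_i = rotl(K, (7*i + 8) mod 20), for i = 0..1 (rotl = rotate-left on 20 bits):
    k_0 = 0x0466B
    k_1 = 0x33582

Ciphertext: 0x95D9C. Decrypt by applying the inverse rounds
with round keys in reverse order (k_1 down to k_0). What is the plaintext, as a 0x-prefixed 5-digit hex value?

s_0 = ciphertext = 0x95D9C
s_1 = InvRound(s_0, k_1) = 0x59124
s_2 = InvRound(s_1, k_0) = 0xB461D

0xB461D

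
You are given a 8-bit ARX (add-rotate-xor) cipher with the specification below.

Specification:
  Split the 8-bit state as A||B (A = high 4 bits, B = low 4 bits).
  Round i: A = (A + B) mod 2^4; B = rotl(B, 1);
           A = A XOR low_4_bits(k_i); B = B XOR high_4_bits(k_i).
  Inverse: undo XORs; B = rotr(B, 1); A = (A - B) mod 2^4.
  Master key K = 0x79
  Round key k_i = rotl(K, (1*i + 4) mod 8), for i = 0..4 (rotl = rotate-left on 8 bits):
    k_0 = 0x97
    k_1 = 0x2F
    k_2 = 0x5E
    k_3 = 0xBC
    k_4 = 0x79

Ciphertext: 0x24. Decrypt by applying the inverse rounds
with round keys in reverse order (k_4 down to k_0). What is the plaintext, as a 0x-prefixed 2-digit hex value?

0xDC

s_0 = ciphertext = 0x24
s_1 = InvRound(s_0, k_4) = 0x29
s_2 = InvRound(s_1, k_3) = 0xD1
s_3 = InvRound(s_2, k_2) = 0x12
s_4 = InvRound(s_3, k_1) = 0xE0
s_5 = InvRound(s_4, k_0) = 0xDC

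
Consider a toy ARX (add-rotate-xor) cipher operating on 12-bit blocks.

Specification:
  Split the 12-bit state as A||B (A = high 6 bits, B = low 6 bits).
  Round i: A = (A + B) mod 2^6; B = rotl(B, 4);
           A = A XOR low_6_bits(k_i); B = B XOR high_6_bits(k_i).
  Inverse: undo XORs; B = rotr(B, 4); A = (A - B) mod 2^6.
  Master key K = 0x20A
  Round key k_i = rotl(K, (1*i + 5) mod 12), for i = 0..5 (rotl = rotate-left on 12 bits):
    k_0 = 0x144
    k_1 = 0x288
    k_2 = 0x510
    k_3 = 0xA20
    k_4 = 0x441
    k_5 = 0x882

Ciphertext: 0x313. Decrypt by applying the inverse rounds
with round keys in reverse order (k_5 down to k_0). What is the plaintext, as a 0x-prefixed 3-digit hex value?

0xF25

s_0 = ciphertext = 0x313
s_1 = InvRound(s_0, k_5) = 0x1C7
s_2 = InvRound(s_1, k_4) = 0xB59
s_3 = InvRound(s_2, k_3) = 0x187
s_4 = InvRound(s_3, k_2) = 0x24D
s_5 = InvRound(s_4, k_1) = 0x95C
s_6 = InvRound(s_5, k_0) = 0xF25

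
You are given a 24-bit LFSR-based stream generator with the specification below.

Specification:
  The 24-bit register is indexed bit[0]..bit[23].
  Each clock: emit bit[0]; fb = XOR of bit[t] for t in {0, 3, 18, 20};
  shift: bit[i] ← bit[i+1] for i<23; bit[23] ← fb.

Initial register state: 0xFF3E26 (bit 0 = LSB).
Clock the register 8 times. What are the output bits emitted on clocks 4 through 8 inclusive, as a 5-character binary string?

00100

reg_0 = 0xFF3E26
clock 1: out=0, reg = 0x7F9F13
clock 2: out=1, reg = 0xBFCF89
clock 3: out=1, reg = 0x5FE7C4
clock 4: out=0, reg = 0x2FF3E2
clock 5: out=0, reg = 0x97F9F1
clock 6: out=1, reg = 0xCBFCF8
clock 7: out=0, reg = 0xE5FE7C
clock 8: out=0, reg = 0x72FF3E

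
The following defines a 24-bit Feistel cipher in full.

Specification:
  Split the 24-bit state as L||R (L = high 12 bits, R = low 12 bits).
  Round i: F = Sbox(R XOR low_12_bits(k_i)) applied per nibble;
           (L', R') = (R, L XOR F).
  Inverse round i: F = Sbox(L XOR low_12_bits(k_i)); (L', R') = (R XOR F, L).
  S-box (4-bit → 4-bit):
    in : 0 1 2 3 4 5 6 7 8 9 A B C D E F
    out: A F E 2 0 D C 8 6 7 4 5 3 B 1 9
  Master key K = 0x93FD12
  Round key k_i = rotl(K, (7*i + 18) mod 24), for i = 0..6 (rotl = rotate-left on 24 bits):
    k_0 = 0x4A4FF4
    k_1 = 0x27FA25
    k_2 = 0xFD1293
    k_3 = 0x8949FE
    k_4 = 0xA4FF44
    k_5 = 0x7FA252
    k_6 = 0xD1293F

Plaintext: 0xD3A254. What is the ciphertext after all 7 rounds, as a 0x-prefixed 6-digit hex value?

s_0 = plaintext = 0xD3A254
s_1 = Round(s_0, k_0) = 0x254670
s_2 = Round(s_1, k_1) = 0x670189
s_3 = Round(s_2, k_2) = 0x189484
s_4 = Round(s_3, k_3) = 0x484A0D
s_5 = Round(s_4, k_4) = 0xA0D983
s_6 = Round(s_5, k_5) = 0x983FB2
s_7 = Round(s_6, k_6) = 0xFB25E8

0xFB25E8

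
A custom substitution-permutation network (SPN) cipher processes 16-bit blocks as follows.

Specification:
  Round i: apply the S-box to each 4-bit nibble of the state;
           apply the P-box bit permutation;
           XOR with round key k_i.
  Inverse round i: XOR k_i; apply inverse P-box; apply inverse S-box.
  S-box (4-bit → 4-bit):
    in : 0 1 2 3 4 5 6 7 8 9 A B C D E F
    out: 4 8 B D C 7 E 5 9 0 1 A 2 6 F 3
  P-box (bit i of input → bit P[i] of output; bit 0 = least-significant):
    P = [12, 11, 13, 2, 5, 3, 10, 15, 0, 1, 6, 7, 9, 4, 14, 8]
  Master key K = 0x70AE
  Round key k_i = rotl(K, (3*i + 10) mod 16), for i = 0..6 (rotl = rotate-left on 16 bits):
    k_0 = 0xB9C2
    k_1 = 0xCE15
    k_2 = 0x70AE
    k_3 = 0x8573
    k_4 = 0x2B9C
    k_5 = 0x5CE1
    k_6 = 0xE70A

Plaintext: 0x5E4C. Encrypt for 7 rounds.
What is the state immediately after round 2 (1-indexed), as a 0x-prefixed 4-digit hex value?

0x0C50

s_0 = plaintext = 0x5E4C
s_1 = Round(s_0, k_0) = 0x7711
s_2 = Round(s_1, k_1) = 0x0C50
s_3 = Round(s_2, k_2) = 0x1484
s_4 = Round(s_3, k_3) = 0x2497
s_5 = Round(s_4, k_4) = 0x184C
s_6 = Round(s_5, k_5) = 0xD160
s_7 = Round(s_6, k_6) = 0x0392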